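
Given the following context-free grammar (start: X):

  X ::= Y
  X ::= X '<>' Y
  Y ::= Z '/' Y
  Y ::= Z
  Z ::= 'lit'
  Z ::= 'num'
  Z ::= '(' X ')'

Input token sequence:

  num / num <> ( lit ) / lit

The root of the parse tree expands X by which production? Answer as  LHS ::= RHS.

[X [X [Y [Z num] / [Y [Z num]]]] <> [Y [Z ( [X [Y [Z lit]]] )] / [Y [Z lit]]]]

X ::= X '<>' Y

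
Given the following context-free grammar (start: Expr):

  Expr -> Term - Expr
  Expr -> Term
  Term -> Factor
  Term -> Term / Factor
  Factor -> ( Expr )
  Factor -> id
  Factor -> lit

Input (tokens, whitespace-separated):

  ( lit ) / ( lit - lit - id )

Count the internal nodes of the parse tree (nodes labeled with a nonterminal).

17

[Expr [Term [Term [Factor ( [Expr [Term [Factor lit]]] )]] / [Factor ( [Expr [Term [Factor lit]] - [Expr [Term [Factor lit]] - [Expr [Term [Factor id]]]]] )]]]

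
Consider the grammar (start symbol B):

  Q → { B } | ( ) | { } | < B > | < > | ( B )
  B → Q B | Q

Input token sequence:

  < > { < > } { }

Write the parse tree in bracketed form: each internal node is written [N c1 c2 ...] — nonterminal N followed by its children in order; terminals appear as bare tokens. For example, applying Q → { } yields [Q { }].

[B [Q < >] [B [Q { [B [Q < >]] }] [B [Q { }]]]]

B
Q B
< > B
< > Q B
< > { B } B
< > { Q } B
< > { < > } B
< > { < > } Q
< > { < > } { }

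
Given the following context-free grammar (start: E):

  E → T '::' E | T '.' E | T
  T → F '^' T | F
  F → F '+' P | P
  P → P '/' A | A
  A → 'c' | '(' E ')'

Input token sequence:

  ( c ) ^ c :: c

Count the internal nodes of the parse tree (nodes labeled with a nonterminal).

[E [T [F [P [A ( [E [T [F [P [A c]]]]] )]]] ^ [T [F [P [A c]]]]] :: [E [T [F [P [A c]]]]]]

19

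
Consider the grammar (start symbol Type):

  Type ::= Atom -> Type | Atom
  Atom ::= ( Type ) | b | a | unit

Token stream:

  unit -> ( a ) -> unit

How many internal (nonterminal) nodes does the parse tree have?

[Type [Atom unit] -> [Type [Atom ( [Type [Atom a]] )] -> [Type [Atom unit]]]]

8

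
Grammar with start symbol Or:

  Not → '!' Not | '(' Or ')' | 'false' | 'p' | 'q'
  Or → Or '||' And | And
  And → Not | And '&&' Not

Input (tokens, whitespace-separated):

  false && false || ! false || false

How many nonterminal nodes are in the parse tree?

[Or [Or [Or [And [And [Not false]] && [Not false]]] || [And [Not ! [Not false]]]] || [And [Not false]]]

12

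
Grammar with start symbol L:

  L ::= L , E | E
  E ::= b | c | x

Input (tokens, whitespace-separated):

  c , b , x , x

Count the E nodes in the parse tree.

[L [L [L [L [E c]] , [E b]] , [E x]] , [E x]]

4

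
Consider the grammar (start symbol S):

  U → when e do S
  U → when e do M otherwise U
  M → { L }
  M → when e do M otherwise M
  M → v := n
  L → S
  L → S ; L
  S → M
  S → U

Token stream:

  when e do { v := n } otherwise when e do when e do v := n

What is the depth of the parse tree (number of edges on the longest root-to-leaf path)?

[S [U when e do [M { [L [S [M v := n]]] }] otherwise [U when e do [S [U when e do [S [M v := n]]]]]]]

7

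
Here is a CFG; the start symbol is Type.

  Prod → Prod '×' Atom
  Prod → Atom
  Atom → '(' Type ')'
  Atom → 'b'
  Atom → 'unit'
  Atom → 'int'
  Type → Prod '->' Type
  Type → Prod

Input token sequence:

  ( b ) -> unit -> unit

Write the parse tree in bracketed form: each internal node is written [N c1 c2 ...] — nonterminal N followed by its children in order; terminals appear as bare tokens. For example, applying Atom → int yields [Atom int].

Type
Prod -> Type
Atom -> Type
( Type ) -> Type
( Prod ) -> Type
( Atom ) -> Type
( b ) -> Type
( b ) -> Prod -> Type
( b ) -> Atom -> Type
( b ) -> unit -> Type
( b ) -> unit -> Prod
( b ) -> unit -> Atom
( b ) -> unit -> unit

[Type [Prod [Atom ( [Type [Prod [Atom b]]] )]] -> [Type [Prod [Atom unit]] -> [Type [Prod [Atom unit]]]]]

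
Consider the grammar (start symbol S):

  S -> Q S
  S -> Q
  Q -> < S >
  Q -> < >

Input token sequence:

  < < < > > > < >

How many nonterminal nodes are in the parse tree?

[S [Q < [S [Q < [S [Q < >]] >]] >] [S [Q < >]]]

8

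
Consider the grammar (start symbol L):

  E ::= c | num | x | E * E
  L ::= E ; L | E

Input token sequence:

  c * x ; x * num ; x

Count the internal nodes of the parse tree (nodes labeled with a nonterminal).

[L [E [E c] * [E x]] ; [L [E [E x] * [E num]] ; [L [E x]]]]

10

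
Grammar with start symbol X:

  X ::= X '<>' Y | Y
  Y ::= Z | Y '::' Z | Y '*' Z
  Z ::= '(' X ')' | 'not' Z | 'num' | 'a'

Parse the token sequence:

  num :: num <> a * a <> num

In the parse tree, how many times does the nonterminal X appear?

[X [X [X [Y [Y [Z num]] :: [Z num]]] <> [Y [Y [Z a]] * [Z a]]] <> [Y [Z num]]]

3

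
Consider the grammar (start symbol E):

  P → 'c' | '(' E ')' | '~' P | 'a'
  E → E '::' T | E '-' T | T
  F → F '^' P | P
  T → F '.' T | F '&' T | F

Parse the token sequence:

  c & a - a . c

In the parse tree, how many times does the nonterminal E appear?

2

[E [E [T [F [P c]] & [T [F [P a]]]]] - [T [F [P a]] . [T [F [P c]]]]]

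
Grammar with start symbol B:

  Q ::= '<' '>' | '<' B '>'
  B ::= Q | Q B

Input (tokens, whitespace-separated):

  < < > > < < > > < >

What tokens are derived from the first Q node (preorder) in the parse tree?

< < > >

[B [Q < [B [Q < >]] >] [B [Q < [B [Q < >]] >] [B [Q < >]]]]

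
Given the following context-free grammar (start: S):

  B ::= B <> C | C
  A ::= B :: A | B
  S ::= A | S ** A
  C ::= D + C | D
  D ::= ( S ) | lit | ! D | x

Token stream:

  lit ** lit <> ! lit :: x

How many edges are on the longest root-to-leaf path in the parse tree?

6

[S [S [A [B [C [D lit]]]]] ** [A [B [B [C [D lit]]] <> [C [D ! [D lit]]]] :: [A [B [C [D x]]]]]]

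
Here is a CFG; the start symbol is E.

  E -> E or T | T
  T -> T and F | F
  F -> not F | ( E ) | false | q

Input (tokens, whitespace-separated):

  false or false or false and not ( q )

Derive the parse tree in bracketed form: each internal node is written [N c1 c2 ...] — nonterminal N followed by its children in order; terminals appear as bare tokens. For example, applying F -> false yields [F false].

[E [E [E [T [F false]]] or [T [F false]]] or [T [T [F false]] and [F not [F ( [E [T [F q]]] )]]]]

E
E or T
E or T or T
T or T or T
F or T or T
false or T or T
false or F or T
false or false or T
false or false or T and F
false or false or F and F
false or false or false and F
false or false or false and not F
false or false or false and not ( E )
false or false or false and not ( T )
false or false or false and not ( F )
false or false or false and not ( q )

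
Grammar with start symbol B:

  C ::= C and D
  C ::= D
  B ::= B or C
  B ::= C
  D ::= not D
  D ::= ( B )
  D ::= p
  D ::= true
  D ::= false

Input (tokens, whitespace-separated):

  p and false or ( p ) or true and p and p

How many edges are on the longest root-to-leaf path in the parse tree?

7

[B [B [B [C [C [D p]] and [D false]]] or [C [D ( [B [C [D p]]] )]]] or [C [C [C [D true]] and [D p]] and [D p]]]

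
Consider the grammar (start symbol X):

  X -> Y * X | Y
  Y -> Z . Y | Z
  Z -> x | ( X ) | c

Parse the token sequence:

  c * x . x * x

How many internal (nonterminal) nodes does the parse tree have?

11

[X [Y [Z c]] * [X [Y [Z x] . [Y [Z x]]] * [X [Y [Z x]]]]]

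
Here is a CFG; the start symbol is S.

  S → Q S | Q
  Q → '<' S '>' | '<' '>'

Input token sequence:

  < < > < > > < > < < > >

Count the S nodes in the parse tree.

[S [Q < [S [Q < >] [S [Q < >]]] >] [S [Q < >] [S [Q < [S [Q < >]] >]]]]

6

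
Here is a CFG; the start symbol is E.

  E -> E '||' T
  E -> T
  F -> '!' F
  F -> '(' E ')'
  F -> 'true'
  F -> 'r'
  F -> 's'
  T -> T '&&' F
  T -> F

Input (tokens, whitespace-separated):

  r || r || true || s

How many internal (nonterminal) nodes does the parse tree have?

12

[E [E [E [E [T [F r]]] || [T [F r]]] || [T [F true]]] || [T [F s]]]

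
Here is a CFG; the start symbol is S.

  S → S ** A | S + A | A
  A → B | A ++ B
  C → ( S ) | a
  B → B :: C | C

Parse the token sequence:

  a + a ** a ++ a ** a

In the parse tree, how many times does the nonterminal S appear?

[S [S [S [S [A [B [C a]]]] + [A [B [C a]]]] ** [A [A [B [C a]]] ++ [B [C a]]]] ** [A [B [C a]]]]

4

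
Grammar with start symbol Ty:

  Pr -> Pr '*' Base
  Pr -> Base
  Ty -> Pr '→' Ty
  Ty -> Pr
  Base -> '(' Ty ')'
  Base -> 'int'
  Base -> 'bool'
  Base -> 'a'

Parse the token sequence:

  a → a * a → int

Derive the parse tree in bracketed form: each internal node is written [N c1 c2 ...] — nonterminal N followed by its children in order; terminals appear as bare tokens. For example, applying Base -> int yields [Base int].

Ty
Pr → Ty
Base → Ty
a → Ty
a → Pr → Ty
a → Pr * Base → Ty
a → Base * Base → Ty
a → a * Base → Ty
a → a * a → Ty
a → a * a → Pr
a → a * a → Base
a → a * a → int

[Ty [Pr [Base a]] → [Ty [Pr [Pr [Base a]] * [Base a]] → [Ty [Pr [Base int]]]]]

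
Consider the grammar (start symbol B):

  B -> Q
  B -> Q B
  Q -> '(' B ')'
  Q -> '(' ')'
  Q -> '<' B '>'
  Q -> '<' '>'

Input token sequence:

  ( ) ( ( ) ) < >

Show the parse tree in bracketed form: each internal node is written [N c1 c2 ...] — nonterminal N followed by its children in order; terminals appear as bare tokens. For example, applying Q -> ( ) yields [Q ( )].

B
Q B
( ) B
( ) Q B
( ) ( B ) B
( ) ( Q ) B
( ) ( ( ) ) B
( ) ( ( ) ) Q
( ) ( ( ) ) < >

[B [Q ( )] [B [Q ( [B [Q ( )]] )] [B [Q < >]]]]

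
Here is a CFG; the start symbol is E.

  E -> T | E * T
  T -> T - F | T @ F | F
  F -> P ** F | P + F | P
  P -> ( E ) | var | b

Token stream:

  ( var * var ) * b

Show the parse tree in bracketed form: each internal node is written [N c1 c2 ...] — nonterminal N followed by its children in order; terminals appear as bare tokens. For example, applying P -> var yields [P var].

[E [E [T [F [P ( [E [E [T [F [P var]]]] * [T [F [P var]]]] )]]]] * [T [F [P b]]]]

E
E * T
T * T
F * T
P * T
( E ) * T
( E * T ) * T
( T * T ) * T
( F * T ) * T
( P * T ) * T
( var * T ) * T
( var * F ) * T
( var * P ) * T
( var * var ) * T
( var * var ) * F
( var * var ) * P
( var * var ) * b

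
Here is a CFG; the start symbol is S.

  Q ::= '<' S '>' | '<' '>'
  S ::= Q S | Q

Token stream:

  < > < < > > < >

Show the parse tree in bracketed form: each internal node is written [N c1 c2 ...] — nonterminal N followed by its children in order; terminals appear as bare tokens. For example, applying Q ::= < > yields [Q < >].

[S [Q < >] [S [Q < [S [Q < >]] >] [S [Q < >]]]]

S
Q S
< > S
< > Q S
< > < S > S
< > < Q > S
< > < < > > S
< > < < > > Q
< > < < > > < >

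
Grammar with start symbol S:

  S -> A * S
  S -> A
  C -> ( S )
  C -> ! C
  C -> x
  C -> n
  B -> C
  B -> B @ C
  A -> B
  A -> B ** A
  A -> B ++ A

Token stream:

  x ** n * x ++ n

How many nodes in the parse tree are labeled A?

[S [A [B [C x]] ** [A [B [C n]]]] * [S [A [B [C x]] ++ [A [B [C n]]]]]]

4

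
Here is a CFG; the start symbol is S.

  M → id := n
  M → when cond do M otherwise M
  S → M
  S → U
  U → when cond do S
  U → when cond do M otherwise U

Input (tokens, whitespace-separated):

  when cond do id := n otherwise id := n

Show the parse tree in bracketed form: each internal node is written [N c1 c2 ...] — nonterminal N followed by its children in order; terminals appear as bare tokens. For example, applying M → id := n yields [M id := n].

[S [M when cond do [M id := n] otherwise [M id := n]]]

S
M
when cond do M otherwise M
when cond do id := n otherwise M
when cond do id := n otherwise id := n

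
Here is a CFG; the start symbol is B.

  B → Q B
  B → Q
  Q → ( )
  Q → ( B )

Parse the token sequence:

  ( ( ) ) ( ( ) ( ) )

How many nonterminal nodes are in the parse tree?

10

[B [Q ( [B [Q ( )]] )] [B [Q ( [B [Q ( )] [B [Q ( )]]] )]]]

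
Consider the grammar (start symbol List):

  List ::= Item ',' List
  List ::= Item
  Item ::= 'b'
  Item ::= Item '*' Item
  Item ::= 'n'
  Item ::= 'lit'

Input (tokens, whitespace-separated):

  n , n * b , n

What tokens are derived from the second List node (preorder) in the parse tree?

n * b , n

[List [Item n] , [List [Item [Item n] * [Item b]] , [List [Item n]]]]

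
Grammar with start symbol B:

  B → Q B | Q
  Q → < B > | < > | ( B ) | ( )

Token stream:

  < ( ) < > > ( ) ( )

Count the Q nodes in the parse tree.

5

[B [Q < [B [Q ( )] [B [Q < >]]] >] [B [Q ( )] [B [Q ( )]]]]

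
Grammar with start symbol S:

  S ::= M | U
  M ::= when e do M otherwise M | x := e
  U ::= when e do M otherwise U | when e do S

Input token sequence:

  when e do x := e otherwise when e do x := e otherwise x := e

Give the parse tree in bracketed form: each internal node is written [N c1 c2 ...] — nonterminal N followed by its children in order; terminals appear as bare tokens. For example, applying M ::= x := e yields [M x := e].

[S [M when e do [M x := e] otherwise [M when e do [M x := e] otherwise [M x := e]]]]

S
M
when e do M otherwise M
when e do x := e otherwise M
when e do x := e otherwise when e do M otherwise M
when e do x := e otherwise when e do x := e otherwise M
when e do x := e otherwise when e do x := e otherwise x := e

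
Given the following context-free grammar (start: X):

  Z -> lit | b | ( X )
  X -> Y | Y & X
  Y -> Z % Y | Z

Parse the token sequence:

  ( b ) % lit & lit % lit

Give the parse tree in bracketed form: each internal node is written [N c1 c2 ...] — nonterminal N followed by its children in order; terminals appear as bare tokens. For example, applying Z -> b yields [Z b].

X
Y & X
Z % Y & X
( X ) % Y & X
( Y ) % Y & X
( Z ) % Y & X
( b ) % Y & X
( b ) % Z & X
( b ) % lit & X
( b ) % lit & Y
( b ) % lit & Z % Y
( b ) % lit & lit % Y
( b ) % lit & lit % Z
( b ) % lit & lit % lit

[X [Y [Z ( [X [Y [Z b]]] )] % [Y [Z lit]]] & [X [Y [Z lit] % [Y [Z lit]]]]]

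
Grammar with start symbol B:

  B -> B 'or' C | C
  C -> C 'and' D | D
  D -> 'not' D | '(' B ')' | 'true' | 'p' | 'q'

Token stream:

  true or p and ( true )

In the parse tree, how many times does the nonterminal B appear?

3

[B [B [C [D true]]] or [C [C [D p]] and [D ( [B [C [D true]]] )]]]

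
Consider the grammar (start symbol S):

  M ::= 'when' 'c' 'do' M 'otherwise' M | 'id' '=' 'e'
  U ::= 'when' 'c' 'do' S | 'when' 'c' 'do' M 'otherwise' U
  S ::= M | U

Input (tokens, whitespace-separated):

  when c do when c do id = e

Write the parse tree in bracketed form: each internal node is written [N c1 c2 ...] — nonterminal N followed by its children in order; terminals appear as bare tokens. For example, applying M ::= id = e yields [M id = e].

[S [U when c do [S [U when c do [S [M id = e]]]]]]

S
U
when c do S
when c do U
when c do when c do S
when c do when c do M
when c do when c do id = e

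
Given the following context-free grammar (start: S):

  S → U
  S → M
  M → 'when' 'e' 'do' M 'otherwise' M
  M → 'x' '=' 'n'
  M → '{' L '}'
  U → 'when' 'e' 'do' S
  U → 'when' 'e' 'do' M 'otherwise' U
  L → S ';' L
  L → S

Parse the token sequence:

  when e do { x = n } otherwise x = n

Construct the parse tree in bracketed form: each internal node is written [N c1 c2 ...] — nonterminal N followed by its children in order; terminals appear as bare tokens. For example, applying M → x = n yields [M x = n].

[S [M when e do [M { [L [S [M x = n]]] }] otherwise [M x = n]]]

S
M
when e do M otherwise M
when e do { L } otherwise M
when e do { S } otherwise M
when e do { M } otherwise M
when e do { x = n } otherwise M
when e do { x = n } otherwise x = n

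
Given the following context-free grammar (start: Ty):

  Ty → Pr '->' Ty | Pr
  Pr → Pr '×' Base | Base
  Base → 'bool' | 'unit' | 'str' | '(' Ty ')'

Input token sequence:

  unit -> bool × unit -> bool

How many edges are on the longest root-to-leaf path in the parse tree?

[Ty [Pr [Base unit]] -> [Ty [Pr [Pr [Base bool]] × [Base unit]] -> [Ty [Pr [Base bool]]]]]

5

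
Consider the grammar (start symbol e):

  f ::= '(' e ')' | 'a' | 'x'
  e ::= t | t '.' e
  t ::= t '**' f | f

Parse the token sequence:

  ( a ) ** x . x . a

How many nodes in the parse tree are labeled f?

5

[e [t [t [f ( [e [t [f a]]] )]] ** [f x]] . [e [t [f x]] . [e [t [f a]]]]]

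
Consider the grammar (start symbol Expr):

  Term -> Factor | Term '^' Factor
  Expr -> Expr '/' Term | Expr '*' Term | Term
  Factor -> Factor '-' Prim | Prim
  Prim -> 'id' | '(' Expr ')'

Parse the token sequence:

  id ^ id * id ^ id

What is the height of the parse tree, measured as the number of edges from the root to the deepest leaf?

6

[Expr [Expr [Term [Term [Factor [Prim id]]] ^ [Factor [Prim id]]]] * [Term [Term [Factor [Prim id]]] ^ [Factor [Prim id]]]]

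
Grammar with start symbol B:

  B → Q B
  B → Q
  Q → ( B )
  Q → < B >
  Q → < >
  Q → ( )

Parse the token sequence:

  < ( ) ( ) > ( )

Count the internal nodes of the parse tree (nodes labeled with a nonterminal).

[B [Q < [B [Q ( )] [B [Q ( )]]] >] [B [Q ( )]]]

8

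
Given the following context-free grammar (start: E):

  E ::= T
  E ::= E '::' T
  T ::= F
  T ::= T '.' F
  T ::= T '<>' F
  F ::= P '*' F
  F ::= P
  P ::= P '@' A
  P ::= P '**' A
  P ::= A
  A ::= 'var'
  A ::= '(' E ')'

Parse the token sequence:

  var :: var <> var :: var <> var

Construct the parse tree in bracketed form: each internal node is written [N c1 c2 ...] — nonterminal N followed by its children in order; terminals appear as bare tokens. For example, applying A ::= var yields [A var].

E
E :: T
E :: T :: T
T :: T :: T
F :: T :: T
P :: T :: T
A :: T :: T
var :: T :: T
var :: T <> F :: T
var :: F <> F :: T
var :: P <> F :: T
var :: A <> F :: T
var :: var <> F :: T
var :: var <> P :: T
var :: var <> A :: T
var :: var <> var :: T
var :: var <> var :: T <> F
var :: var <> var :: F <> F
var :: var <> var :: P <> F
var :: var <> var :: A <> F
var :: var <> var :: var <> F
var :: var <> var :: var <> P
var :: var <> var :: var <> A
var :: var <> var :: var <> var

[E [E [E [T [F [P [A var]]]]] :: [T [T [F [P [A var]]]] <> [F [P [A var]]]]] :: [T [T [F [P [A var]]]] <> [F [P [A var]]]]]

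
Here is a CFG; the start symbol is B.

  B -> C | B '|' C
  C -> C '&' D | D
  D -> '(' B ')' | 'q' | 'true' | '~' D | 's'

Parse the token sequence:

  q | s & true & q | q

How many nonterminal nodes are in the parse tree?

13

[B [B [B [C [D q]]] | [C [C [C [D s]] & [D true]] & [D q]]] | [C [D q]]]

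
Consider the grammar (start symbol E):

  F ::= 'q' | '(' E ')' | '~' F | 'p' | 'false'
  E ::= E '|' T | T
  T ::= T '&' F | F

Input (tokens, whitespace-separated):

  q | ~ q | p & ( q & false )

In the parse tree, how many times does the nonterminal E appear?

4

[E [E [E [T [F q]]] | [T [F ~ [F q]]]] | [T [T [F p]] & [F ( [E [T [T [F q]] & [F false]]] )]]]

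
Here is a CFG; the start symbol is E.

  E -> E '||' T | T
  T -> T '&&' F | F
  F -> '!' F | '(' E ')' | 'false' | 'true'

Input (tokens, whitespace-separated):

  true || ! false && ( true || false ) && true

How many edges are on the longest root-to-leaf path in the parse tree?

[E [E [T [F true]]] || [T [T [T [F ! [F false]]] && [F ( [E [E [T [F true]]] || [T [F false]]] )]] && [F true]]]

8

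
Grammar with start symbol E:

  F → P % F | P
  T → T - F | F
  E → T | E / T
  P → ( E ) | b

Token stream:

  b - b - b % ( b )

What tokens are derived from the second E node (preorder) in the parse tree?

b

[E [T [T [T [F [P b]]] - [F [P b]]] - [F [P b] % [F [P ( [E [T [F [P b]]]] )]]]]]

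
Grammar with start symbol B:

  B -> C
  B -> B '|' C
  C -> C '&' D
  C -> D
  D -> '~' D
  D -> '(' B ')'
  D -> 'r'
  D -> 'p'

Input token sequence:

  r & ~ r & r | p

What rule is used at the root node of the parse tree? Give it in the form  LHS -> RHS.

[B [B [C [C [C [D r]] & [D ~ [D r]]] & [D r]]] | [C [D p]]]

B -> B '|' C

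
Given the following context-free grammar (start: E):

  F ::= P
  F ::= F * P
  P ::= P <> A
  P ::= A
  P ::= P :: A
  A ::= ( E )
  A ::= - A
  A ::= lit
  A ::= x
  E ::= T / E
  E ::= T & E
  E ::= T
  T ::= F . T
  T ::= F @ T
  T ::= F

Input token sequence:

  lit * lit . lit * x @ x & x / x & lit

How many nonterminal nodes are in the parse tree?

34

[E [T [F [F [P [A lit]]] * [P [A lit]]] . [T [F [F [P [A lit]]] * [P [A x]]] @ [T [F [P [A x]]]]]] & [E [T [F [P [A x]]]] / [E [T [F [P [A x]]]] & [E [T [F [P [A lit]]]]]]]]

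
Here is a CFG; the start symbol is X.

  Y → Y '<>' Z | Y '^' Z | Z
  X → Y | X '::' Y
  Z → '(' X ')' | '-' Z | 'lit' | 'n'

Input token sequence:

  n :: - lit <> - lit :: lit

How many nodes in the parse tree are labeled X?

3

[X [X [X [Y [Z n]]] :: [Y [Y [Z - [Z lit]]] <> [Z - [Z lit]]]] :: [Y [Z lit]]]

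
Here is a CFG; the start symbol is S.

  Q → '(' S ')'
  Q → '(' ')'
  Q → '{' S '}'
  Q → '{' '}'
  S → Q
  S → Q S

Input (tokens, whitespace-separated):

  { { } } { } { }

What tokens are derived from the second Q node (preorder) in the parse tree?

[S [Q { [S [Q { }]] }] [S [Q { }] [S [Q { }]]]]

{ }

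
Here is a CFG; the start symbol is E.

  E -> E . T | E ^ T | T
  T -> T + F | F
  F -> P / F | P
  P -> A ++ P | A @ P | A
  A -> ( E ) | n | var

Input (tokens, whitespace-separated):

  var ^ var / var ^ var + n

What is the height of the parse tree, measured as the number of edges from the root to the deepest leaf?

[E [E [E [T [F [P [A var]]]]] ^ [T [F [P [A var]] / [F [P [A var]]]]]] ^ [T [T [F [P [A var]]]] + [F [P [A n]]]]]

7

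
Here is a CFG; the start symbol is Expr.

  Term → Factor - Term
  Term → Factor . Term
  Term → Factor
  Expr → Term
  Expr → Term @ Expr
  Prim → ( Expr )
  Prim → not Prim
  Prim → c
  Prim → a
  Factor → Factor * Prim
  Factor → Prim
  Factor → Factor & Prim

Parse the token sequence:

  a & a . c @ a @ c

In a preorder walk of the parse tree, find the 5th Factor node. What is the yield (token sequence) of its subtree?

[Expr [Term [Factor [Factor [Prim a]] & [Prim a]] . [Term [Factor [Prim c]]]] @ [Expr [Term [Factor [Prim a]]] @ [Expr [Term [Factor [Prim c]]]]]]

c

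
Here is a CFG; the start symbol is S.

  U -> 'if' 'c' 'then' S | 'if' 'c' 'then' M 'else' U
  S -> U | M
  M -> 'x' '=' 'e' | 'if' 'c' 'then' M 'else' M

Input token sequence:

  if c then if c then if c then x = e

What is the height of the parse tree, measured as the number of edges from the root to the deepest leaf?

[S [U if c then [S [U if c then [S [U if c then [S [M x = e]]]]]]]]

8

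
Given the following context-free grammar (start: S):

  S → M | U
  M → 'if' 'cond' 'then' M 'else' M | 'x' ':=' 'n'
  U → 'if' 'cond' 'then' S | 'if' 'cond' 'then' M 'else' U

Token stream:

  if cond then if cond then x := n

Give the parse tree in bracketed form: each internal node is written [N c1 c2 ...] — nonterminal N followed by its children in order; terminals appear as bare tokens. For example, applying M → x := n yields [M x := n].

S
U
if cond then S
if cond then U
if cond then if cond then S
if cond then if cond then M
if cond then if cond then x := n

[S [U if cond then [S [U if cond then [S [M x := n]]]]]]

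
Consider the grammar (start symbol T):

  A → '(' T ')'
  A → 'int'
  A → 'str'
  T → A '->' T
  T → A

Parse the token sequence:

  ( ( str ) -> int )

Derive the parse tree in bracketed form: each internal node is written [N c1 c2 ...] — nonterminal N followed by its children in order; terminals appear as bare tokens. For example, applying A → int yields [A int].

T
A
( T )
( A -> T )
( ( T ) -> T )
( ( A ) -> T )
( ( str ) -> T )
( ( str ) -> A )
( ( str ) -> int )

[T [A ( [T [A ( [T [A str]] )] -> [T [A int]]] )]]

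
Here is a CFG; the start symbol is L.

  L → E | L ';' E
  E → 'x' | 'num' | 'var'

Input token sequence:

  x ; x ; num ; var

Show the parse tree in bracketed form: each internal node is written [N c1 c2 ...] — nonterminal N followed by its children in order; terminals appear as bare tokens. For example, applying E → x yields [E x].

[L [L [L [L [E x]] ; [E x]] ; [E num]] ; [E var]]

L
L ; E
L ; E ; E
L ; E ; E ; E
E ; E ; E ; E
x ; E ; E ; E
x ; x ; E ; E
x ; x ; num ; E
x ; x ; num ; var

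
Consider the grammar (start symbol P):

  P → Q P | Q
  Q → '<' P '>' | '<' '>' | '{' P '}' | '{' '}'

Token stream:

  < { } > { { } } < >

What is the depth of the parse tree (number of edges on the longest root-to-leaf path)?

5

[P [Q < [P [Q { }]] >] [P [Q { [P [Q { }]] }] [P [Q < >]]]]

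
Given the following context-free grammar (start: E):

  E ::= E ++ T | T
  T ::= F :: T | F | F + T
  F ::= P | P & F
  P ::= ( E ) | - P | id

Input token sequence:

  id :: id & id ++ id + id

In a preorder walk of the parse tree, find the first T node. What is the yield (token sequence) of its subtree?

[E [E [T [F [P id]] :: [T [F [P id] & [F [P id]]]]]] ++ [T [F [P id]] + [T [F [P id]]]]]

id :: id & id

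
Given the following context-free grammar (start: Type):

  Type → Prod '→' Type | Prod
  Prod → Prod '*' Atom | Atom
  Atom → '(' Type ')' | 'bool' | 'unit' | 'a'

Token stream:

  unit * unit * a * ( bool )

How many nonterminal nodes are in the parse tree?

12

[Type [Prod [Prod [Prod [Prod [Atom unit]] * [Atom unit]] * [Atom a]] * [Atom ( [Type [Prod [Atom bool]]] )]]]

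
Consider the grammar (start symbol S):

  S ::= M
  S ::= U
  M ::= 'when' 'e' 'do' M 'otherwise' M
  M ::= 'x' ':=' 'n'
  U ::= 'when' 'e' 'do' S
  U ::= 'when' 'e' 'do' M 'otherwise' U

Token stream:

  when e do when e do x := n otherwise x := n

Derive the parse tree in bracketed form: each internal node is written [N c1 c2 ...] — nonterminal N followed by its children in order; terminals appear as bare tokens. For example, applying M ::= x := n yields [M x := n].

S
U
when e do S
when e do M
when e do when e do M otherwise M
when e do when e do x := n otherwise M
when e do when e do x := n otherwise x := n

[S [U when e do [S [M when e do [M x := n] otherwise [M x := n]]]]]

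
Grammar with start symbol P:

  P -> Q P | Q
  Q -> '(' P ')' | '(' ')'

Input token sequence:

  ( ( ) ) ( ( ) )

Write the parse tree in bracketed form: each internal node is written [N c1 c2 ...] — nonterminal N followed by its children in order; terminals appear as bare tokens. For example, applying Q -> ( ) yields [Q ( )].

[P [Q ( [P [Q ( )]] )] [P [Q ( [P [Q ( )]] )]]]

P
Q P
( P ) P
( Q ) P
( ( ) ) P
( ( ) ) Q
( ( ) ) ( P )
( ( ) ) ( Q )
( ( ) ) ( ( ) )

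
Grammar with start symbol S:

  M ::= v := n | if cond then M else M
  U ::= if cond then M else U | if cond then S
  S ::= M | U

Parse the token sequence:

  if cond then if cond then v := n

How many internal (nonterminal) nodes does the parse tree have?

6

[S [U if cond then [S [U if cond then [S [M v := n]]]]]]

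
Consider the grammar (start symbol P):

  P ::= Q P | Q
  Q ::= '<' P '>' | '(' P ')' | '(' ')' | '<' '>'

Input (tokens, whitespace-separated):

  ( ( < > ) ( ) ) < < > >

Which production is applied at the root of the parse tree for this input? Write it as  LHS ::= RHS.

[P [Q ( [P [Q ( [P [Q < >]] )] [P [Q ( )]]] )] [P [Q < [P [Q < >]] >]]]

P ::= Q P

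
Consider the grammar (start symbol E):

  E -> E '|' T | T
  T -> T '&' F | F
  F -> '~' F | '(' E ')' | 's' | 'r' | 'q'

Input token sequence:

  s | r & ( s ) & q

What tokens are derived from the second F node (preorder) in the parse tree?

[E [E [T [F s]]] | [T [T [T [F r]] & [F ( [E [T [F s]]] )]] & [F q]]]

r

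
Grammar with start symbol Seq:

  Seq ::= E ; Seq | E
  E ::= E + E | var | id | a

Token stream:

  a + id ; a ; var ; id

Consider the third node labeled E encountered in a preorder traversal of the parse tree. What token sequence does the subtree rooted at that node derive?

id

[Seq [E [E a] + [E id]] ; [Seq [E a] ; [Seq [E var] ; [Seq [E id]]]]]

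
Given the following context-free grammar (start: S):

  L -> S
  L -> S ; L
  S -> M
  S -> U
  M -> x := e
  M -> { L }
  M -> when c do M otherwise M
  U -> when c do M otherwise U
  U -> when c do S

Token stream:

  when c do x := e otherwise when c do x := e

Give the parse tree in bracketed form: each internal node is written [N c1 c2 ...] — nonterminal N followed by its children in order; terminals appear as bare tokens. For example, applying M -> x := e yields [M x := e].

[S [U when c do [M x := e] otherwise [U when c do [S [M x := e]]]]]

S
U
when c do M otherwise U
when c do x := e otherwise U
when c do x := e otherwise when c do S
when c do x := e otherwise when c do M
when c do x := e otherwise when c do x := e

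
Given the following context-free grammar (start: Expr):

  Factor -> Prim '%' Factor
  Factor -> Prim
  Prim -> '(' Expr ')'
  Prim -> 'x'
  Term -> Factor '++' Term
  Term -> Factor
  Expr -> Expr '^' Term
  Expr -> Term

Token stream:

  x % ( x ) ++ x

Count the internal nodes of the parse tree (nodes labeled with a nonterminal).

13

[Expr [Term [Factor [Prim x] % [Factor [Prim ( [Expr [Term [Factor [Prim x]]]] )]]] ++ [Term [Factor [Prim x]]]]]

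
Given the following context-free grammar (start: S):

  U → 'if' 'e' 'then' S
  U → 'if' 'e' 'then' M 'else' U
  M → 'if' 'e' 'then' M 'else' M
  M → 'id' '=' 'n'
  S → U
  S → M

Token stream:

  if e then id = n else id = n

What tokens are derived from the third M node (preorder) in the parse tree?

[S [M if e then [M id = n] else [M id = n]]]

id = n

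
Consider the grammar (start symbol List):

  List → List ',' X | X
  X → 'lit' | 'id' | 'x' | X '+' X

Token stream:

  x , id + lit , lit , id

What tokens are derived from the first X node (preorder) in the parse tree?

[List [List [List [List [X x]] , [X [X id] + [X lit]]] , [X lit]] , [X id]]

x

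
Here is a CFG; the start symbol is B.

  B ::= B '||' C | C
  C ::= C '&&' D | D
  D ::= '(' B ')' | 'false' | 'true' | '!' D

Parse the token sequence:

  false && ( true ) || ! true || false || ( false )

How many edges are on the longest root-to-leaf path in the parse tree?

[B [B [B [B [C [C [D false]] && [D ( [B [C [D true]]] )]]] || [C [D ! [D true]]]] || [C [D false]]] || [C [D ( [B [C [D false]]] )]]]

9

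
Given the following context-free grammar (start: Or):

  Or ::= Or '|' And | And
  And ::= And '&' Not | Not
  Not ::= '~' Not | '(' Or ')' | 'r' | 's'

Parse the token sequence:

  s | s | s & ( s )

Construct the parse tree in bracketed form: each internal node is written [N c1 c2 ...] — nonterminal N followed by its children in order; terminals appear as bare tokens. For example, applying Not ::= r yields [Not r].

[Or [Or [Or [And [Not s]]] | [And [Not s]]] | [And [And [Not s]] & [Not ( [Or [And [Not s]]] )]]]

Or
Or | And
Or | And | And
And | And | And
Not | And | And
s | And | And
s | Not | And
s | s | And
s | s | And & Not
s | s | Not & Not
s | s | s & Not
s | s | s & ( Or )
s | s | s & ( And )
s | s | s & ( Not )
s | s | s & ( s )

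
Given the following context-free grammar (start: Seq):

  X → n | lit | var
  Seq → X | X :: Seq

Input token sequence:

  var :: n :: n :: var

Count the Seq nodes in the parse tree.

[Seq [X var] :: [Seq [X n] :: [Seq [X n] :: [Seq [X var]]]]]

4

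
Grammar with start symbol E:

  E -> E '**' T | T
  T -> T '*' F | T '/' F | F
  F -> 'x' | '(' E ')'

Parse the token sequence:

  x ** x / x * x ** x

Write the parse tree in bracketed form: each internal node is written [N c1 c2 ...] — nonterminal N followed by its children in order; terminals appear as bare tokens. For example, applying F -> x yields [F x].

E
E ** T
E ** T ** T
T ** T ** T
F ** T ** T
x ** T ** T
x ** T * F ** T
x ** T / F * F ** T
x ** F / F * F ** T
x ** x / F * F ** T
x ** x / x * F ** T
x ** x / x * x ** T
x ** x / x * x ** F
x ** x / x * x ** x

[E [E [E [T [F x]]] ** [T [T [T [F x]] / [F x]] * [F x]]] ** [T [F x]]]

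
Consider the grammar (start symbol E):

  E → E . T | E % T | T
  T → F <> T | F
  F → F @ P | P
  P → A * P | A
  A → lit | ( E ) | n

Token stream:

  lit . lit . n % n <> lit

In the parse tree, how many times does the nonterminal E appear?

4

[E [E [E [E [T [F [P [A lit]]]]] . [T [F [P [A lit]]]]] . [T [F [P [A n]]]]] % [T [F [P [A n]]] <> [T [F [P [A lit]]]]]]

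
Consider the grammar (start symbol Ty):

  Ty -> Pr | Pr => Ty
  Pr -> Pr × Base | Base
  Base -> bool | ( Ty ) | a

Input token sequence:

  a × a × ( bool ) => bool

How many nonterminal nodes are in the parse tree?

[Ty [Pr [Pr [Pr [Base a]] × [Base a]] × [Base ( [Ty [Pr [Base bool]]] )]] => [Ty [Pr [Base bool]]]]

13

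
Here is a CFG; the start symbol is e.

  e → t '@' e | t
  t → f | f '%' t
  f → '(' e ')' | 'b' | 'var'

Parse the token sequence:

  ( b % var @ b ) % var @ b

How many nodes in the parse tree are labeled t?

[e [t [f ( [e [t [f b] % [t [f var]]] @ [e [t [f b]]]] )] % [t [f var]]] @ [e [t [f b]]]]

6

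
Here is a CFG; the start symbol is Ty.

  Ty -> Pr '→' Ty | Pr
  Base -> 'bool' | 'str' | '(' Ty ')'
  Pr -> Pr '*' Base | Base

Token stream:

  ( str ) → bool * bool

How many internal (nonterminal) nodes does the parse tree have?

11

[Ty [Pr [Base ( [Ty [Pr [Base str]]] )]] → [Ty [Pr [Pr [Base bool]] * [Base bool]]]]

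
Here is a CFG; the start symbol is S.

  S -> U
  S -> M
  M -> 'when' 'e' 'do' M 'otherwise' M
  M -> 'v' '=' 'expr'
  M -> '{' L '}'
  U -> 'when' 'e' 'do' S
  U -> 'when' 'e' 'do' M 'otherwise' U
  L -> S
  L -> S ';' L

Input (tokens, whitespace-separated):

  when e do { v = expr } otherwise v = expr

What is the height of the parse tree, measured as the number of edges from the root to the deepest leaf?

[S [M when e do [M { [L [S [M v = expr]]] }] otherwise [M v = expr]]]

6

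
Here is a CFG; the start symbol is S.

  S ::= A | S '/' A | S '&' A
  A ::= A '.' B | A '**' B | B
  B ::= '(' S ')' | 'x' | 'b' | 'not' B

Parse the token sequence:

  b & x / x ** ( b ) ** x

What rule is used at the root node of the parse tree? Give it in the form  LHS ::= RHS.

[S [S [S [A [B b]]] & [A [B x]]] / [A [A [A [B x]] ** [B ( [S [A [B b]]] )]] ** [B x]]]

S ::= S '/' A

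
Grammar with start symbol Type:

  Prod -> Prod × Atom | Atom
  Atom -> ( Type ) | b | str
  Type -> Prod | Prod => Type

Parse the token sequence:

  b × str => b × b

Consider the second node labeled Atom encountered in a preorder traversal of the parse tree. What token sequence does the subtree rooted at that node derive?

str

[Type [Prod [Prod [Atom b]] × [Atom str]] => [Type [Prod [Prod [Atom b]] × [Atom b]]]]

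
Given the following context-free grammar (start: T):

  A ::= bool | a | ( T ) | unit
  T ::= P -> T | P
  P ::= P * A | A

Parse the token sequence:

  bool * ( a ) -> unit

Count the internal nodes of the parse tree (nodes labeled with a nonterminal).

11

[T [P [P [A bool]] * [A ( [T [P [A a]]] )]] -> [T [P [A unit]]]]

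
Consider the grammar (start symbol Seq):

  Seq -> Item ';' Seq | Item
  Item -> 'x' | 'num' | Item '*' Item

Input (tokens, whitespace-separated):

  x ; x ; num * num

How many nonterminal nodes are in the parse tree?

[Seq [Item x] ; [Seq [Item x] ; [Seq [Item [Item num] * [Item num]]]]]

8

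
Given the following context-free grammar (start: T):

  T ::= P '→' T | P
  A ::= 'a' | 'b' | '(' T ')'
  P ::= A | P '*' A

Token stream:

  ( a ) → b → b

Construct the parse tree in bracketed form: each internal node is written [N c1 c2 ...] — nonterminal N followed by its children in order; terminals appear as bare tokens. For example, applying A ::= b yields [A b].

T
P → T
A → T
( T ) → T
( P ) → T
( A ) → T
( a ) → T
( a ) → P → T
( a ) → A → T
( a ) → b → T
( a ) → b → P
( a ) → b → A
( a ) → b → b

[T [P [A ( [T [P [A a]]] )]] → [T [P [A b]] → [T [P [A b]]]]]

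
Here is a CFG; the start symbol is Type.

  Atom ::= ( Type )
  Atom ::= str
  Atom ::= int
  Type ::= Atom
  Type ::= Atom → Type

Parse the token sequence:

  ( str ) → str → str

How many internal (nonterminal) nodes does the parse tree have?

8

[Type [Atom ( [Type [Atom str]] )] → [Type [Atom str] → [Type [Atom str]]]]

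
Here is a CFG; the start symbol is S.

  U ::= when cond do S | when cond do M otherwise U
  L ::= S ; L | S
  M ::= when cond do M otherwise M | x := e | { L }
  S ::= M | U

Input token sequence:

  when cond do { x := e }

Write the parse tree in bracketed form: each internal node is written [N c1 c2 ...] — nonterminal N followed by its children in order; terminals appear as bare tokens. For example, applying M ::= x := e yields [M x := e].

S
U
when cond do S
when cond do M
when cond do { L }
when cond do { S }
when cond do { M }
when cond do { x := e }

[S [U when cond do [S [M { [L [S [M x := e]]] }]]]]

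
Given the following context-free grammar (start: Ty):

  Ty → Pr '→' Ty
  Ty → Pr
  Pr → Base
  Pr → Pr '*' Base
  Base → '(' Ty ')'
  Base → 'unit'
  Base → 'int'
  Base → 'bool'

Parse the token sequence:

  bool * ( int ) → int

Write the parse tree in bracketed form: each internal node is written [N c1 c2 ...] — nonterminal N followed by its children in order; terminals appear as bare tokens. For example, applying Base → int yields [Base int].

Ty
Pr → Ty
Pr * Base → Ty
Base * Base → Ty
bool * Base → Ty
bool * ( Ty ) → Ty
bool * ( Pr ) → Ty
bool * ( Base ) → Ty
bool * ( int ) → Ty
bool * ( int ) → Pr
bool * ( int ) → Base
bool * ( int ) → int

[Ty [Pr [Pr [Base bool]] * [Base ( [Ty [Pr [Base int]]] )]] → [Ty [Pr [Base int]]]]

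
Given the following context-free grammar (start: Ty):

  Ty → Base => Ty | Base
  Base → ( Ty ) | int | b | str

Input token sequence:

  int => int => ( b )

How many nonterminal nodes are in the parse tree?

[Ty [Base int] => [Ty [Base int] => [Ty [Base ( [Ty [Base b]] )]]]]

8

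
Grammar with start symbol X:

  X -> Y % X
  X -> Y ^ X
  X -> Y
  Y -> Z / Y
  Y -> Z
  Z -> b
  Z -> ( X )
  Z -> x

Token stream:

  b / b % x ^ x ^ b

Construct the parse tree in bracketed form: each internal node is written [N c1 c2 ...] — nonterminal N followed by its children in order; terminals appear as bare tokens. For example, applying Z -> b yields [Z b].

[X [Y [Z b] / [Y [Z b]]] % [X [Y [Z x]] ^ [X [Y [Z x]] ^ [X [Y [Z b]]]]]]

X
Y % X
Z / Y % X
b / Y % X
b / Z % X
b / b % X
b / b % Y ^ X
b / b % Z ^ X
b / b % x ^ X
b / b % x ^ Y ^ X
b / b % x ^ Z ^ X
b / b % x ^ x ^ X
b / b % x ^ x ^ Y
b / b % x ^ x ^ Z
b / b % x ^ x ^ b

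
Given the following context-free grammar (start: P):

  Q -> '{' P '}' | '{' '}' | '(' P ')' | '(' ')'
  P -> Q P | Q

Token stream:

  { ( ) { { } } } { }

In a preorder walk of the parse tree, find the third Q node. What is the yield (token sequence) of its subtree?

[P [Q { [P [Q ( )] [P [Q { [P [Q { }]] }]]] }] [P [Q { }]]]

{ { } }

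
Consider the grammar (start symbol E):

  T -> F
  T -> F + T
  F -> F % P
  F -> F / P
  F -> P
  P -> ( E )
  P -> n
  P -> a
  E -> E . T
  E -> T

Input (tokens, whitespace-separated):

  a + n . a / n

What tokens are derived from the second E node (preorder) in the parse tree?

[E [E [T [F [P a]] + [T [F [P n]]]]] . [T [F [F [P a]] / [P n]]]]

a + n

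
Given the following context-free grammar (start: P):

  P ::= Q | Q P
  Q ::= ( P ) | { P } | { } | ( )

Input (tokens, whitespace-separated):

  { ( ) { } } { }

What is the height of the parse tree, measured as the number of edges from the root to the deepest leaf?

5

[P [Q { [P [Q ( )] [P [Q { }]]] }] [P [Q { }]]]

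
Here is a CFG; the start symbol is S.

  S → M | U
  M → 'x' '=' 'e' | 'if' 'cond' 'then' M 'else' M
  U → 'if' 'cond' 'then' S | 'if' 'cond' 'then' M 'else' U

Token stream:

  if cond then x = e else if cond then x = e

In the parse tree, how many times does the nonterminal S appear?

2

[S [U if cond then [M x = e] else [U if cond then [S [M x = e]]]]]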